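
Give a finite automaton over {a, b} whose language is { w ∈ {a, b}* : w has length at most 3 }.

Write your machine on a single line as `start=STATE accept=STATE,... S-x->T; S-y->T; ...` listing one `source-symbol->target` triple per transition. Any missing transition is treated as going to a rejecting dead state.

We only need to distinguish lengths 0, 1, …, 3, and '>3'. Chain q0 → q1 → q2 → q3 → q4 on every symbol, with q4 looping. Accepting states: {q0, q1, q2, q3}.
5 states suffice.
        a   b  
>* q0   q1  q1 
 * q1   q2  q2 
 * q2   q3  q3 
 * q3   q4  q4 
   q4   q4  q4 
(> = start, * = accepting)

start=q0; accept=q0,q1,q2,q3; q0-a->q1; q0-b->q1; q1-a->q2; q1-b->q2; q2-a->q3; q2-b->q3; q3-a->q4; q3-b->q4; q4-a->q4; q4-b->q4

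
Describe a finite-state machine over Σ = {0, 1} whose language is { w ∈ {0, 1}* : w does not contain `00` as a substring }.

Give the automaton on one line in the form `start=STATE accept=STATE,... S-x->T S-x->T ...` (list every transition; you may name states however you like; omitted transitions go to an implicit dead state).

Track partial matches of the forbidden pattern `00`. State q2 is a dead state reached once `00` has occurred; every other state accepts. q0 means no part of `00` is currently matched.
        0   1  
>* q0   q1  q0 
 * q1   q2  q0 
   q2   q2  q2 
(> = start, * = accepting)

start=q0 accept=q0,q1 q0-0->q1 q0-1->q0 q1-0->q2 q1-1->q0 q2-0->q2 q2-1->q2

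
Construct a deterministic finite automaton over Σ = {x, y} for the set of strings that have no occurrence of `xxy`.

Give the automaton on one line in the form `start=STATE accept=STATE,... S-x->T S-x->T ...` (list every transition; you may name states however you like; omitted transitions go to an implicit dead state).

This is the complement of 'contains `xxy`'. Use the same substring-matching states — A through D holding how much of `xxy` has just been matched — but flip the accepting set: everything except the trap D accepts.
A 4-state machine:
       x  y 
>* A   B  A 
 * B   C  A 
 * C   C  D 
   D   D  D 
(> = start, * = accepting)

start=A accept=A,B,C A-x->B A-y->A B-x->C B-y->A C-x->C C-y->D D-x->D D-y->D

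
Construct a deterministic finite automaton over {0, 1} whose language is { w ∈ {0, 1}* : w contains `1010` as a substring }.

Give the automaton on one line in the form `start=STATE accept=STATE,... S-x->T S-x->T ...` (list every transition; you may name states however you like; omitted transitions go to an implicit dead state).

Track how much of `1010` has been matched so far: state q0 is no progress, q4 is the absorbing accept state reached once `1010` has occurred. Intermediate states record partial matches; on a mismatch, fall back to the longest reusable overlap.
A 5-state machine:
        0   1  
>  q0   q0  q1 
   q1   q2  q1 
   q2   q0  q3 
   q3   q4  q1 
 * q4   q4  q4 
(> = start, * = accepting)

start=q0 accept=q4 q0-0->q0 q0-1->q1 q1-0->q2 q1-1->q1 q2-0->q0 q2-1->q3 q3-0->q4 q3-1->q1 q4-0->q4 q4-1->q4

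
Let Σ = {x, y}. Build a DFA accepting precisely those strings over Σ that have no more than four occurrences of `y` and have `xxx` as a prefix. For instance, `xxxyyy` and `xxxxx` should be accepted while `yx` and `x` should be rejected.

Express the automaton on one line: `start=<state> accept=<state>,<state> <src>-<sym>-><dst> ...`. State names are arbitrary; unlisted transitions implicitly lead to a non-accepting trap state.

Build one automaton per condition and run them in lockstep. The first has 6 states tracking the count of `y`s, saturating at 5; the second has 5 states tracking whether the input so far still matches the prefix `xxx`. A product state is a pair (one from each), accepting exactly when both do. Minimizing collapses redundant product states.
A 9-state machine:
        x   y  
>  s0   s1  s2 
   s1   s3  s2 
   s2   s2  s2 
   s3   s4  s2 
 * s4   s4  s5 
 * s5   s5  s6 
 * s6   s6  s7 
 * s7   s7  s8 
 * s8   s8  s2 
(> = start, * = accepting)

start=s0 accept=s4,s5,s6,s7,s8 s0-x->s1 s0-y->s2 s1-x->s3 s1-y->s2 s2-x->s2 s2-y->s2 s3-x->s4 s3-y->s2 s4-x->s4 s4-y->s5 s5-x->s5 s5-y->s6 s6-x->s6 s6-y->s7 s7-x->s7 s7-y->s8 s8-x->s8 s8-y->s2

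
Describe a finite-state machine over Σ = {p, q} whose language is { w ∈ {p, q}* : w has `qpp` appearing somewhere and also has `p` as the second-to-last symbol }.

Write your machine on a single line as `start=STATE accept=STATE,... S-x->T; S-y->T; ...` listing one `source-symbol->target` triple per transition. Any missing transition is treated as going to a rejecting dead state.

Build one automaton per condition and run them in lockstep. One (4 states) tracks whether and how much of `qpp` has been seen; the other (7 states) tracks the last 2 symbols read. Each combined state is a pair, one component from each; accept when both components accept. After merging equivalent states the machine shrinks.
With 7 states:
        p   q  
>  s0   s0  s1 
   s1   s2  s1 
   s2   s3  s1 
 * s3   s3  s4 
 * s4   s5  s6 
   s5   s3  s4 
   s6   s5  s6 
(> = start, * = accepting)

start=s0; accept=s3,s4; s0-p->s0; s0-q->s1; s1-p->s2; s1-q->s1; s2-p->s3; s2-q->s1; s3-p->s3; s3-q->s4; s4-p->s5; s4-q->s6; s5-p->s3; s5-q->s4; s6-p->s5; s6-q->s6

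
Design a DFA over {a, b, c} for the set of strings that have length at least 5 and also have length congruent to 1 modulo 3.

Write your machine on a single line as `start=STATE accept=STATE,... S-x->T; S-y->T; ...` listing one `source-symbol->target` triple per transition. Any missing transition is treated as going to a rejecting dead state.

Build one automaton per condition and run them in lockstep. One (7 states) tracks the input length, saturating at 6; the other (3 states) tracks the input length modulo 3. Each combined state is a pair, one component from each; accept when both components accept. Minimizing collapses redundant product states.
With 8 states:
        a   b   c  
>  q0   q1  q1  q1 
   q1   q2  q2  q2 
   q2   q3  q3  q3 
   q3   q4  q4  q4 
   q4   q5  q5  q5 
   q5   q6  q6  q6 
   q6   q7  q7  q7 
 * q7   q5  q5  q5 
(> = start, * = accepting)

start=q0; accept=q7; q0-a->q1; q0-b->q1; q0-c->q1; q1-a->q2; q1-b->q2; q1-c->q2; q2-a->q3; q2-b->q3; q2-c->q3; q3-a->q4; q3-b->q4; q3-c->q4; q4-a->q5; q4-b->q5; q4-c->q5; q5-a->q6; q5-b->q6; q5-c->q6; q6-a->q7; q6-b->q7; q6-c->q7; q7-a->q5; q7-b->q5; q7-c->q5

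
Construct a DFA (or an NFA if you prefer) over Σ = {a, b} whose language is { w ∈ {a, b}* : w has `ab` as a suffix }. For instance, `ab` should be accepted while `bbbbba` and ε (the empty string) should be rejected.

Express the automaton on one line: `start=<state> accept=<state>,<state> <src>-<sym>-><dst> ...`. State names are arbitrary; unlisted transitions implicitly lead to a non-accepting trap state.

start=q0 accept=q2 q0-a->q1 q0-b->q0 q1-a->q1 q1-b->q2 q2-a->q1 q2-b->q0

Remember how much of `ab` the current input suffix matches. State q0 means no match yet; q1 means the last symbol is `a`; q2 means the last 2 symbols are `ab`. Only q2 accepts. On a mismatch, fall back to the longest proper suffix that is still a prefix of `ab`.
        a   b  
>  q0   q1  q0 
   q1   q1  q2 
 * q2   q1  q0 
(> = start, * = accepting)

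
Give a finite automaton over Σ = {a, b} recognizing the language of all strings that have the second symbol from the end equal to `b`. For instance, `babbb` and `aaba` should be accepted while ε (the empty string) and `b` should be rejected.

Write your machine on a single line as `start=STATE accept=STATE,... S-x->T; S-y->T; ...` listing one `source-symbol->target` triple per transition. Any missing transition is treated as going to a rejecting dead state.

start=s0; accept=s5,s6; s0-a->s1; s0-b->s2; s1-a->s3; s1-b->s4; s2-a->s5; s2-b->s6; s3-a->s3; s3-b->s4; s4-a->s5; s4-b->s6; s5-a->s3; s5-b->s4; s6-a->s5; s6-b->s6

A DFA must remember the last 2 symbols (since which symbol is second-to-last isn't known until the input ends). Use one state per possible window of the last ≤2 symbols; accept from those whose window starts with `b`.
A 7-state machine:
        a   b  
>  s0   s1  s2 
   s1   s3  s4 
   s2   s5  s6 
   s3   s3  s4 
   s4   s5  s6 
 * s5   s3  s4 
 * s6   s5  s6 
(> = start, * = accepting)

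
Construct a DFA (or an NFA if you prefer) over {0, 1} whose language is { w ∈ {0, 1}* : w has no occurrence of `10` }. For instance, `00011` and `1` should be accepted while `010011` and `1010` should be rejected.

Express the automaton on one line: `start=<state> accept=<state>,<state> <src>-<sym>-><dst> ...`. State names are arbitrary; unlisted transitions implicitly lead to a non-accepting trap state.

This is the complement of 'contains `10`'. Use the same substring-matching states — q0 through q2 holding how much of `10` has just been matched — but flip the accepting set: everything except the trap q2 accepts.
3 states suffice.
        0   1  
>* q0   q0  q1 
 * q1   q2  q1 
   q2   q2  q2 
(> = start, * = accepting)

start=q0 accept=q0,q1 q0-0->q0 q0-1->q1 q1-0->q2 q1-1->q1 q2-0->q2 q2-1->q2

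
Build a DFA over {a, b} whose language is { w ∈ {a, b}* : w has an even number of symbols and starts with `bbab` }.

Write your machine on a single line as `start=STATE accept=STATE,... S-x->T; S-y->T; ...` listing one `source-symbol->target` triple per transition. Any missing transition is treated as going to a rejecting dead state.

Build one automaton per condition and run them in lockstep. The first has 2 states tracking the input length modulo 2; the second has 6 states tracking whether the input so far still matches the prefix `bbab`. A product state is a pair (one from each), accepting exactly when both do. Minimizing collapses redundant product states.
        a   b  
>  s0   s1  s2 
   s1   s1  s1 
   s2   s1  s3 
   s3   s4  s1 
   s4   s1  s5 
 * s5   s6  s6 
   s6   s5  s5 
(> = start, * = accepting)

start=s0; accept=s5; s0-a->s1; s0-b->s2; s1-a->s1; s1-b->s1; s2-a->s1; s2-b->s3; s3-a->s4; s3-b->s1; s4-a->s1; s4-b->s5; s5-a->s6; s5-b->s6; s6-a->s5; s6-b->s5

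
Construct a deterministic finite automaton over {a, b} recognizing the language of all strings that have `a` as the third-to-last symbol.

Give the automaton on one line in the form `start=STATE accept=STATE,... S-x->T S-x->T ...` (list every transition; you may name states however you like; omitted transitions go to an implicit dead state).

Because acceptance depends on a position counted from the end, the machine has to buffer the most recent 3 symbols. Make each state the string of the last up-to-3 symbols read; on input `x` shift the window left and append `x`. Accept when the buffered window has length 3 and begins with `a`.
With 15 states:
          a    b  
>  q0     q1   q2 
   q1     q3   q4 
   q2     q5   q6 
   q3     q7   q8 
   q4     q9  q10 
   q5    q11  q12 
   q6    q13  q14 
 * q7     q7   q8 
 * q8     q9  q10 
 * q9    q11  q12 
 * q10   q13  q14 
   q11    q7   q8 
   q12    q9  q10 
   q13   q11  q12 
   q14   q13  q14 
(> = start, * = accepting)

start=q0 accept=q7,q8,q9,q10 q0-a->q1 q0-b->q2 q1-a->q3 q1-b->q4 q2-a->q5 q2-b->q6 q3-a->q7 q3-b->q8 q4-a->q9 q4-b->q10 q5-a->q11 q5-b->q12 q6-a->q13 q6-b->q14 q7-a->q7 q7-b->q8 q8-a->q9 q8-b->q10 q9-a->q11 q9-b->q12 q10-a->q13 q10-b->q14 q11-a->q7 q11-b->q8 q12-a->q9 q12-b->q10 q13-a->q11 q13-b->q12 q14-a->q13 q14-b->q14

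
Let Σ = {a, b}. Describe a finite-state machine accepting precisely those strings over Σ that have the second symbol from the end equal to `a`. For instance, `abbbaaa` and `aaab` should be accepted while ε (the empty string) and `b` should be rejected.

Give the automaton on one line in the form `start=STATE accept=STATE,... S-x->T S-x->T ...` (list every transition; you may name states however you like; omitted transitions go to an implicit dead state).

A DFA must remember the last 2 symbols (since which symbol is second-to-last isn't known until the input ends). Use one state per possible window of the last ≤2 symbols; accept from those whose window starts with `a`.
With 7 states:
        a   b  
>  q0   q1  q2 
   q1   q3  q4 
   q2   q5  q6 
 * q3   q3  q4 
 * q4   q5  q6 
   q5   q3  q4 
   q6   q5  q6 
(> = start, * = accepting)

start=q0 accept=q3,q4 q0-a->q1 q0-b->q2 q1-a->q3 q1-b->q4 q2-a->q5 q2-b->q6 q3-a->q3 q3-b->q4 q4-a->q5 q4-b->q6 q5-a->q3 q5-b->q4 q6-a->q5 q6-b->q6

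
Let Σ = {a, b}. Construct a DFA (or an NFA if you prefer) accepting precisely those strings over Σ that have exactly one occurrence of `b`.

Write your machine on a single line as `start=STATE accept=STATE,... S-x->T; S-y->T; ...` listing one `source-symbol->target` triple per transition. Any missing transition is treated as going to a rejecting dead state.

Count `b`s, saturating at 2: state q0 means no `b` yet, q1 means one `b` seen, q2 means more than one. Each `b` increments (capped at q2); other symbols loop. Accept from {q1}.
        a   b  
>  q0   q0  q1 
 * q1   q1  q2 
   q2   q2  q2 
(> = start, * = accepting)

start=q0; accept=q1; q0-a->q0; q0-b->q1; q1-a->q1; q1-b->q2; q2-a->q2; q2-b->q2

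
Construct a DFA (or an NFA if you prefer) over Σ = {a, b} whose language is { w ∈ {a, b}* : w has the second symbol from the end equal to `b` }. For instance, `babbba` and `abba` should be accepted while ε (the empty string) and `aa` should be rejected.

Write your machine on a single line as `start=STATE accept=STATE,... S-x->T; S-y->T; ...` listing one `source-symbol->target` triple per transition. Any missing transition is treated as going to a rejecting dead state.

start=q0; accept=q5,q6; q0-a->q1; q0-b->q2; q1-a->q3; q1-b->q4; q2-a->q5; q2-b->q6; q3-a->q3; q3-b->q4; q4-a->q5; q4-b->q6; q5-a->q3; q5-b->q4; q6-a->q5; q6-b->q6

Because acceptance depends on a position counted from the end, the machine has to buffer the most recent 2 symbols. Make each state the string of the last up-to-2 symbols read; on input `x` shift the window left and append `x`. Accept when the buffered window has length 2 and begins with `b`.
With 7 states:
        a   b  
>  q0   q1  q2 
   q1   q3  q4 
   q2   q5  q6 
   q3   q3  q4 
   q4   q5  q6 
 * q5   q3  q4 
 * q6   q5  q6 
(> = start, * = accepting)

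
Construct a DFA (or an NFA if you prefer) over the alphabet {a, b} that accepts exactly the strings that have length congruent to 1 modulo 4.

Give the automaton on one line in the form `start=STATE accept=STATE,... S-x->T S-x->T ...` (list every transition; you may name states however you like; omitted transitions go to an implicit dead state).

Count input length modulo 4: every symbol advances one step around the cycle q0 → q1 → q2 → q3 → q0. Accept at q1.
A 4-state machine:
        a   b  
>  q0   q1  q1 
 * q1   q2  q2 
   q2   q3  q3 
   q3   q0  q0 
(> = start, * = accepting)

start=q0 accept=q1 q0-a->q1 q0-b->q1 q1-a->q2 q1-b->q2 q2-a->q3 q2-b->q3 q3-a->q0 q3-b->q0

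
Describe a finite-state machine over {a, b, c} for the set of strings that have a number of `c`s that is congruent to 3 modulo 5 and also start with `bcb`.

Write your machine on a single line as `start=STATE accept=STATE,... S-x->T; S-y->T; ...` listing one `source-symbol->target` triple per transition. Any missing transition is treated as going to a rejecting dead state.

Build one automaton per condition and run them in lockstep. The first has 5 states tracking the count of `c`s modulo 5; the second has 5 states tracking whether the input so far still matches the prefix `bcb`. A product state is a pair (one from each), accepting exactly when both do. Minimizing collapses redundant product states.
        a   b   c  
>  q0   q1  q2  q1 
   q1   q1  q1  q1 
   q2   q1  q1  q3 
   q3   q1  q4  q1 
   q4   q4  q4  q5 
   q5   q5  q5  q6 
 * q6   q6  q6  q7 
   q7   q7  q7  q8 
   q8   q8  q8  q4 
(> = start, * = accepting)

start=q0; accept=q6; q0-a->q1; q0-b->q2; q0-c->q1; q1-a->q1; q1-b->q1; q1-c->q1; q2-a->q1; q2-b->q1; q2-c->q3; q3-a->q1; q3-b->q4; q3-c->q1; q4-a->q4; q4-b->q4; q4-c->q5; q5-a->q5; q5-b->q5; q5-c->q6; q6-a->q6; q6-b->q6; q6-c->q7; q7-a->q7; q7-b->q7; q7-c->q8; q8-a->q8; q8-b->q8; q8-c->q4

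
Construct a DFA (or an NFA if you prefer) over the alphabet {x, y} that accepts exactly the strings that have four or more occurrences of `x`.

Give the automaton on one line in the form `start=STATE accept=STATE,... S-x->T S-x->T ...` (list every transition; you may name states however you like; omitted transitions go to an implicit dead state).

Only the number of `x`s matters, and only up to 5. Make a chain q0 → q1 → q2 → q3 → q4 → q5 advanced by each `x` (with q5 absorbing); every other symbol self-loops. The accepting set is {q4, q5}.
With 6 states:
        x   y  
>  q0   q1  q0 
   q1   q2  q1 
   q2   q3  q2 
   q3   q4  q3 
 * q4   q5  q4 
 * q5   q5  q5 
(> = start, * = accepting)

start=q0 accept=q4,q5 q0-x->q1 q0-y->q0 q1-x->q2 q1-y->q1 q2-x->q3 q2-y->q2 q3-x->q4 q3-y->q3 q4-x->q5 q4-y->q4 q5-x->q5 q5-y->q5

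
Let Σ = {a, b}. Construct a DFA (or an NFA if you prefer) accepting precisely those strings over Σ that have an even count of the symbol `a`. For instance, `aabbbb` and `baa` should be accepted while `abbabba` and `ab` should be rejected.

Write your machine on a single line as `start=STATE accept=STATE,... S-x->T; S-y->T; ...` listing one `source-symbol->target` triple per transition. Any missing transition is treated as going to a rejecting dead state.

start=q0; accept=q0; q0-a->q1; q0-b->q0; q1-a->q0; q1-b->q1

The only thing that matters is how many `a`s have appeared, reduced mod 2. Use one state per residue: q0 for 0, …, q1 for 1. Reading `a` moves to the next residue; anything else stays put. q0 is accepting.
A 2-state machine:
        a   b  
>* q0   q1  q0 
   q1   q0  q1 
(> = start, * = accepting)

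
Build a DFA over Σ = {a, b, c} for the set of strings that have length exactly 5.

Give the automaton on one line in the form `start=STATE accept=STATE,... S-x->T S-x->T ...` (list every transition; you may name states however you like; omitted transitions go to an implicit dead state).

Count input length up to 6: every symbol moves from s0 toward s6, which means 'more than 5' and absorbs. Accept from {s5}.
        a   b   c  
>  s0   s1  s1  s1 
   s1   s2  s2  s2 
   s2   s3  s3  s3 
   s3   s4  s4  s4 
   s4   s5  s5  s5 
 * s5   s6  s6  s6 
   s6   s6  s6  s6 
(> = start, * = accepting)

start=s0 accept=s5 s0-a->s1 s0-b->s1 s0-c->s1 s1-a->s2 s1-b->s2 s1-c->s2 s2-a->s3 s2-b->s3 s2-c->s3 s3-a->s4 s3-b->s4 s3-c->s4 s4-a->s5 s4-b->s5 s4-c->s5 s5-a->s6 s5-b->s6 s5-c->s6 s6-a->s6 s6-b->s6 s6-c->s6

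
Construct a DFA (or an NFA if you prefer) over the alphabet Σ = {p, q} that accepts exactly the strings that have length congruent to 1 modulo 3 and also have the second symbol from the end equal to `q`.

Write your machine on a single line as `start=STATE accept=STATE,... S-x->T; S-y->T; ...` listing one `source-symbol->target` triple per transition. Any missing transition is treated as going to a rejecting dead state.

start=s0; accept=s13,s14; s0-p->s1; s0-q->s2; s1-p->s3; s1-q->s4; s2-p->s5; s2-q->s6; s3-p->s7; s3-q->s8; s4-p->s9; s4-q->s10; s5-p->s7; s5-q->s8; s6-p->s9; s6-q->s10; s7-p->s11; s7-q->s12; s8-p->s13; s8-q->s14; s9-p->s11; s9-q->s12; s10-p->s13; s10-q->s14; s11-p->s3; s11-q->s4; s12-p->s5; s12-q->s6; s13-p->s3; s13-q->s4; s14-p->s5; s14-q->s6

Build one automaton per condition and run them in lockstep. One (3 states) tracks the input length modulo 3; the other (7 states) tracks the last 2 symbols read. Each combined state is a pair, one component from each; accept when both components accept.
With 15 states:
          p    q  
>  s0     s1   s2 
   s1     s3   s4 
   s2     s5   s6 
   s3     s7   s8 
   s4     s9  s10 
   s5     s7   s8 
   s6     s9  s10 
   s7    s11  s12 
   s8    s13  s14 
   s9    s11  s12 
   s10   s13  s14 
   s11    s3   s4 
   s12    s5   s6 
 * s13    s3   s4 
 * s14    s5   s6 
(> = start, * = accepting)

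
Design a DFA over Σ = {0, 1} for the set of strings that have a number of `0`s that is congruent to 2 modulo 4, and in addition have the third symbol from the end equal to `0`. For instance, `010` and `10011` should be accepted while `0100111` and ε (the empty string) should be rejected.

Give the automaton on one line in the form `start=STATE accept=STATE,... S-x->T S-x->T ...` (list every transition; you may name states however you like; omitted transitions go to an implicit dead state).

start=s0 accept=s5,s6,s9,s14 s0-0->s1 s0-1->s0 s1-0->s2 s1-1->s3 s2-0->s4 s2-1->s5 s3-0->s6 s3-1->s7 s4-0->s8 s4-1->s4 s5-0->s4 s5-1->s9 s6-0->s4 s6-1->s10 s7-0->s11 s7-1->s7 s8-0->s12 s8-1->s0 s9-0->s4 s9-1->s13 s10-0->s4 s10-1->s9 s11-0->s4 s11-1->s10 s12-0->s14 s12-1->s3 s13-0->s4 s13-1->s13 s14-0->s4 s14-1->s5

Handle the two conditions separately and then intersect. One (4 states) tracks the count of `0`s modulo 4; the other (15 states) tracks the last 3 symbols read. Each combined state is a pair, one component from each; accept when both components accept. Equivalent product states are then merged.
A 15-state machine:
          0    1  
>  s0     s1   s0 
   s1     s2   s3 
   s2     s4   s5 
   s3     s6   s7 
   s4     s8   s4 
 * s5     s4   s9 
 * s6     s4  s10 
   s7    s11   s7 
   s8    s12   s0 
 * s9     s4  s13 
   s10    s4   s9 
   s11    s4  s10 
   s12   s14   s3 
   s13    s4  s13 
 * s14    s4   s5 
(> = start, * = accepting)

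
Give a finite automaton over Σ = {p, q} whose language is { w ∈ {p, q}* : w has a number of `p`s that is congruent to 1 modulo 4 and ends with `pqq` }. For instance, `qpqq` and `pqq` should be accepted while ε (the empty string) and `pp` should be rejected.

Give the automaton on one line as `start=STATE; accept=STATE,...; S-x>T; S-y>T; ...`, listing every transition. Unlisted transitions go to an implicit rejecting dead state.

Run two small machines in parallel and take their product. The first has 4 states tracking the count of `p`s modulo 4; the second has 4 states tracking how much of the suffix `pqq` has currently been matched. A product state is a pair (one from each), accepting exactly when both do. Minimizing collapses redundant product states.
A 7-state machine:
        p   q  
>  s0   s1  s0 
   s1   s2  s3 
   s2   s4  s2 
   s3   s2  s5 
   s4   s0  s4 
 * s5   s2  s6 
   s6   s2  s6 
(> = start, * = accepting)

start=s0; accept=s5; s0-p>s1; s0-q>s0; s1-p>s2; s1-q>s3; s2-p>s4; s2-q>s2; s3-p>s2; s3-q>s5; s4-p>s0; s4-q>s4; s5-p>s2; s5-q>s6; s6-p>s2; s6-q>s6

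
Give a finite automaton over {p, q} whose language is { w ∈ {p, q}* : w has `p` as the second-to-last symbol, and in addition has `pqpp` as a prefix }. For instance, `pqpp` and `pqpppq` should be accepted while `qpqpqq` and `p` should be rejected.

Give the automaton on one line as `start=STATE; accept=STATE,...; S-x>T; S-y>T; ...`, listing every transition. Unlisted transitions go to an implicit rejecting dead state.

start=s0; accept=s5,s6; s0-p>s1; s0-q>s2; s1-p>s2; s1-q>s3; s2-p>s2; s2-q>s2; s3-p>s4; s3-q>s2; s4-p>s5; s4-q>s2; s5-p>s5; s5-q>s6; s6-p>s7; s6-q>s8; s7-p>s5; s7-q>s6; s8-p>s7; s8-q>s8

Handle the two conditions separately and then intersect. The first has 7 states tracking the last 2 symbols read; the second has 6 states tracking whether the input so far still matches the prefix `pqpp`. A product state is a pair (one from each), accepting exactly when both do. Minimizing collapses redundant product states.
9 states suffice.
        p   q  
>  s0   s1  s2 
   s1   s2  s3 
   s2   s2  s2 
   s3   s4  s2 
   s4   s5  s2 
 * s5   s5  s6 
 * s6   s7  s8 
   s7   s5  s6 
   s8   s7  s8 
(> = start, * = accepting)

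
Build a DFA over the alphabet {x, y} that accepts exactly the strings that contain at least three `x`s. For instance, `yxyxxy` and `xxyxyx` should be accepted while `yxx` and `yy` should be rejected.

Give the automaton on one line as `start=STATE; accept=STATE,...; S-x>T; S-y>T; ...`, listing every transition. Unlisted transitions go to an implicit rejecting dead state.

start=q0; accept=q3,q4; q0-x>q1; q0-y>q0; q1-x>q2; q1-y>q1; q2-x>q3; q2-y>q2; q3-x>q4; q3-y>q3; q4-x>q4; q4-y>q4

Only the number of `x`s matters, and only up to 4. Make a chain q0 → q1 → q2 → q3 → q4 advanced by each `x` (with q4 absorbing); every other symbol self-loops. The accepting set is {q3, q4}.
5 states suffice.
        x   y  
>  q0   q1  q0 
   q1   q2  q1 
   q2   q3  q2 
 * q3   q4  q3 
 * q4   q4  q4 
(> = start, * = accepting)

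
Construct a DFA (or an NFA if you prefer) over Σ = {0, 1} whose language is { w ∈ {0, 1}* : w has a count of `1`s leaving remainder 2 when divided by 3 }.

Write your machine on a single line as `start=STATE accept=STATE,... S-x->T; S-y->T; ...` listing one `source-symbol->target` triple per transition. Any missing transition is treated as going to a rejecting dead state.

The only thing that matters is how many `1`s have appeared, reduced mod 3. Use one state per residue: s0 for 0, …, s2 for 2. Reading `1` moves to the next residue; anything else stays put. s2 is accepting.
With 3 states:
        0   1  
>  s0   s0  s1 
   s1   s1  s2 
 * s2   s2  s0 
(> = start, * = accepting)

start=s0; accept=s2; s0-0->s0; s0-1->s1; s1-0->s1; s1-1->s2; s2-0->s2; s2-1->s0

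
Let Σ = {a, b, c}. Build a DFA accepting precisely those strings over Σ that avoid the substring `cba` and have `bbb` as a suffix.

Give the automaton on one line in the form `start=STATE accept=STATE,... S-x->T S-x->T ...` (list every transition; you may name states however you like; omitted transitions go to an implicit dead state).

start=q0 accept=q5 q0-a->q0 q0-b->q1 q0-c->q2 q1-a->q0 q1-b->q3 q1-c->q2 q2-a->q0 q2-b->q4 q2-c->q2 q3-a->q0 q3-b->q5 q3-c->q2 q4-a->q6 q4-b->q3 q4-c->q2 q5-a->q0 q5-b->q5 q5-c->q2 q6-a->q6 q6-b->q7 q6-c->q6 q7-a->q6 q7-b->q8 q7-c->q6 q8-a->q6 q8-b->q9 q8-c->q6 q9-a->q6 q9-b->q9 q9-c->q6

Build one automaton per condition and run them in lockstep. The first has 4 states tracking partial matches of the forbidden pattern `cba`; the second has 4 states tracking how much of the suffix `bbb` has currently been matched. A product state is a pair (one from each), accepting exactly when both do.
With 10 states:
        a   b   c  
>  q0   q0  q1  q2 
   q1   q0  q3  q2 
   q2   q0  q4  q2 
   q3   q0  q5  q2 
   q4   q6  q3  q2 
 * q5   q0  q5  q2 
   q6   q6  q7  q6 
   q7   q6  q8  q6 
   q8   q6  q9  q6 
   q9   q6  q9  q6 
(> = start, * = accepting)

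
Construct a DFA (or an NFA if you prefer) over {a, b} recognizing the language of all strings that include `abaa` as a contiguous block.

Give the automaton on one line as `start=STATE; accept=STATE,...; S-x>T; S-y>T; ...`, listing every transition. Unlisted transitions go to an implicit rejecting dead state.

Track how much of `abaa` has been matched so far: state s0 is no progress, s4 is the absorbing accept state reached once `abaa` has occurred. Intermediate states record partial matches; on a mismatch, fall back to the longest reusable overlap.
        a   b  
>  s0   s1  s0 
   s1   s1  s2 
   s2   s3  s0 
   s3   s4  s2 
 * s4   s4  s4 
(> = start, * = accepting)

start=s0; accept=s4; s0-a>s1; s0-b>s0; s1-a>s1; s1-b>s2; s2-a>s3; s2-b>s0; s3-a>s4; s3-b>s2; s4-a>s4; s4-b>s4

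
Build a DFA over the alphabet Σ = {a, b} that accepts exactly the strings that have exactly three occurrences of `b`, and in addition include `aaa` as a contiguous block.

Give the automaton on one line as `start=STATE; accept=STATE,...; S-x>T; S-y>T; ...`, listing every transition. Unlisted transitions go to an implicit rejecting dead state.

Build one automaton per condition and run them in lockstep. One (5 states) tracks the count of `b`s, saturating at 4; the other (4 states) tracks whether and how much of `aaa` has been seen. Each combined state is a pair, one component from each; accept when both components accept. After merging equivalent states the machine shrinks.
A 17-state machine:
          a    b  
>  S0     S1   S2 
   S1     S3   S2 
   S2     S4   S5 
   S3     S6   S2 
   S4     S7   S5 
   S5     S8   S9 
   S6     S6  S10 
   S7    S10   S5 
   S8    S11   S9 
   S9    S12  S13 
   S10   S10  S14 
   S11   S14   S9 
   S12   S15  S13 
   S13   S13  S13 
   S14   S14  S16 
   S15   S16  S13 
 * S16   S16  S13 
(> = start, * = accepting)

start=S0; accept=S16; S0-a>S1; S0-b>S2; S1-a>S3; S1-b>S2; S2-a>S4; S2-b>S5; S3-a>S6; S3-b>S2; S4-a>S7; S4-b>S5; S5-a>S8; S5-b>S9; S6-a>S6; S6-b>S10; S7-a>S10; S7-b>S5; S8-a>S11; S8-b>S9; S9-a>S12; S9-b>S13; S10-a>S10; S10-b>S14; S11-a>S14; S11-b>S9; S12-a>S15; S12-b>S13; S13-a>S13; S13-b>S13; S14-a>S14; S14-b>S16; S15-a>S16; S15-b>S13; S16-a>S16; S16-b>S13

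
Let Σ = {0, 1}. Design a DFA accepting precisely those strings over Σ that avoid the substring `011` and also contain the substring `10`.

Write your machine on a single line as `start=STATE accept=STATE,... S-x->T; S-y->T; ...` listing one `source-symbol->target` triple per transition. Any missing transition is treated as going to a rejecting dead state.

start=q0; accept=q4,q6; q0-0->q1; q0-1->q2; q1-0->q1; q1-1->q3; q2-0->q4; q2-1->q2; q3-0->q4; q3-1->q5; q4-0->q4; q4-1->q6; q5-0->q5; q5-1->q5; q6-0->q4; q6-1->q5

Build one automaton per condition and run them in lockstep. One (4 states) tracks partial matches of the forbidden pattern `011`; the other (3 states) tracks whether and how much of `10` has been seen. Each combined state is a pair, one component from each; accept when both components accept. After merging equivalent states the machine shrinks.
7 states suffice.
        0   1  
>  q0   q1  q2 
   q1   q1  q3 
   q2   q4  q2 
   q3   q4  q5 
 * q4   q4  q6 
   q5   q5  q5 
 * q6   q4  q5 
(> = start, * = accepting)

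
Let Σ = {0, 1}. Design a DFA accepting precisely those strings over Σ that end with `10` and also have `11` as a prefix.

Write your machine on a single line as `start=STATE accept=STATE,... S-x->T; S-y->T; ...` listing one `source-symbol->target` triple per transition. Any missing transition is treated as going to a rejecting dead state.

start=q0; accept=q4; q0-0->q1; q0-1->q2; q1-0->q1; q1-1->q1; q2-0->q1; q2-1->q3; q3-0->q4; q3-1->q3; q4-0->q5; q4-1->q3; q5-0->q5; q5-1->q3

Build one automaton per condition and run them in lockstep. One (3 states) tracks how much of the suffix `10` has currently been matched; the other (4 states) tracks whether the input so far still matches the prefix `11`. Each combined state is a pair, one component from each; accept when both components accept. After merging equivalent states the machine shrinks.
With 6 states:
        0   1  
>  q0   q1  q2 
   q1   q1  q1 
   q2   q1  q3 
   q3   q4  q3 
 * q4   q5  q3 
   q5   q5  q3 
(> = start, * = accepting)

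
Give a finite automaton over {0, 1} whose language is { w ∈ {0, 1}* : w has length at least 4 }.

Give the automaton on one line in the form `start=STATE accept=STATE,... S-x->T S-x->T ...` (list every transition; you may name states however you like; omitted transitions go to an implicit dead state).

start=q0 accept=q4,q5 q0-0->q1 q0-1->q1 q1-0->q2 q1-1->q2 q2-0->q3 q2-1->q3 q3-0->q4 q3-1->q4 q4-0->q5 q4-1->q5 q5-0->q5 q5-1->q5

We only need to distinguish lengths 0, 1, …, 4, and '>4'. Chain q0 → q1 → q2 → q3 → q4 → q5 on every symbol, with q5 looping. Accepting states: {q4, q5}.
With 6 states:
        0   1  
>  q0   q1  q1 
   q1   q2  q2 
   q2   q3  q3 
   q3   q4  q4 
 * q4   q5  q5 
 * q5   q5  q5 
(> = start, * = accepting)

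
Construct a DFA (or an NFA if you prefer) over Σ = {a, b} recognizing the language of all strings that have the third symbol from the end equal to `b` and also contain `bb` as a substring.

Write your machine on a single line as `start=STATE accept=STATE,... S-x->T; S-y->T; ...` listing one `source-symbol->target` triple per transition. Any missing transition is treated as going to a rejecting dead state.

start=s0; accept=s3,s4,s5,s6; s0-a->s0; s0-b->s1; s1-a->s0; s1-b->s2; s2-a->s3; s2-b->s4; s3-a->s5; s3-b->s6; s4-a->s3; s4-b->s4; s5-a->s7; s5-b->s8; s6-a->s9; s6-b->s2; s7-a->s7; s7-b->s8; s8-a->s9; s8-b->s2; s9-a->s5; s9-b->s6

Build one automaton per condition and run them in lockstep. The first has 15 states tracking the last 3 symbols read; the second has 3 states tracking whether and how much of `bb` has been seen. A product state is a pair (one from each), accepting exactly when both do. After merging equivalent states the machine shrinks.
A 10-state machine:
        a   b  
>  s0   s0  s1 
   s1   s0  s2 
   s2   s3  s4 
 * s3   s5  s6 
 * s4   s3  s4 
 * s5   s7  s8 
 * s6   s9  s2 
   s7   s7  s8 
   s8   s9  s2 
   s9   s5  s6 
(> = start, * = accepting)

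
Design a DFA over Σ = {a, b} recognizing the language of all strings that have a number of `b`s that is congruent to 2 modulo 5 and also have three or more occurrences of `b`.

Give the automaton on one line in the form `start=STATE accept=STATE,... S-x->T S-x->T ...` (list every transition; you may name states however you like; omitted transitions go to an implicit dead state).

Handle the two conditions separately and then intersect. The first has 5 states tracking the count of `b`s modulo 5; the second has 5 states tracking the count of `b`s, saturating at 4. A product state is a pair (one from each), accepting exactly when both do. Equivalent product states are then merged.
8 states suffice.
        a   b  
>  s0   s0  s1 
   s1   s1  s2 
   s2   s2  s3 
   s3   s3  s4 
   s4   s4  s5 
   s5   s5  s6 
   s6   s6  s7 
 * s7   s7  s3 
(> = start, * = accepting)

start=s0 accept=s7 s0-a->s0 s0-b->s1 s1-a->s1 s1-b->s2 s2-a->s2 s2-b->s3 s3-a->s3 s3-b->s4 s4-a->s4 s4-b->s5 s5-a->s5 s5-b->s6 s6-a->s6 s6-b->s7 s7-a->s7 s7-b->s3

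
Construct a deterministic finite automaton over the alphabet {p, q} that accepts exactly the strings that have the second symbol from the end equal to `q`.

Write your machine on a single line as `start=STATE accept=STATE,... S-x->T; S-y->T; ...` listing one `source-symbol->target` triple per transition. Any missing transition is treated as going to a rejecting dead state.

A DFA must remember the last 2 symbols (since which symbol is second-to-last isn't known until the input ends). Use one state per possible window of the last ≤2 symbols; accept from those whose window starts with `q`.
With 7 states:
        p   q  
>  s0   s1  s2 
   s1   s3  s4 
   s2   s5  s6 
   s3   s3  s4 
   s4   s5  s6 
 * s5   s3  s4 
 * s6   s5  s6 
(> = start, * = accepting)

start=s0; accept=s5,s6; s0-p->s1; s0-q->s2; s1-p->s3; s1-q->s4; s2-p->s5; s2-q->s6; s3-p->s3; s3-q->s4; s4-p->s5; s4-q->s6; s5-p->s3; s5-q->s4; s6-p->s5; s6-q->s6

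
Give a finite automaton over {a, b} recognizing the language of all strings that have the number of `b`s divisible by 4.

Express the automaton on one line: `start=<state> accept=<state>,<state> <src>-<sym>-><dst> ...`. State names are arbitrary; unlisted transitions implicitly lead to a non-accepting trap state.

The only thing that matters is how many `b`s have appeared, reduced mod 4. Use one state per residue: q0 for 0, …, q3 for 3. Reading `b` moves to the next residue; anything else stays put. q0 is accepting.
        a   b  
>* q0   q0  q1 
   q1   q1  q2 
   q2   q2  q3 
   q3   q3  q0 
(> = start, * = accepting)

start=q0 accept=q0 q0-a->q0 q0-b->q1 q1-a->q1 q1-b->q2 q2-a->q2 q2-b->q3 q3-a->q3 q3-b->q0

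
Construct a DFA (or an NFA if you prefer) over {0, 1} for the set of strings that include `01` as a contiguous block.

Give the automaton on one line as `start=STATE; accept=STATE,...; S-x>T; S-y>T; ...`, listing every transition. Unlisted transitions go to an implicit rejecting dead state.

start=S0; accept=S2; S0-0>S1; S0-1>S0; S1-0>S1; S1-1>S2; S2-0>S2; S2-1>S2

Track how much of `01` has been matched so far: state S0 is no progress, S2 is the absorbing accept state reached once `01` has occurred. Intermediate states record partial matches; on a mismatch, fall back to the longest reusable overlap.
3 states suffice.
        0   1  
>  S0   S1  S0 
   S1   S1  S2 
 * S2   S2  S2 
(> = start, * = accepting)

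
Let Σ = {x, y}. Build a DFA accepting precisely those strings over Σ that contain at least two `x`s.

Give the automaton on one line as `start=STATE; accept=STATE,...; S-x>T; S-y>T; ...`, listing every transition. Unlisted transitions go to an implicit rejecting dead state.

start=s0; accept=s2,s3; s0-x>s1; s0-y>s0; s1-x>s2; s1-y>s1; s2-x>s3; s2-y>s2; s3-x>s3; s3-y>s3

Only the number of `x`s matters, and only up to 3. Make a chain s0 → s1 → s2 → s3 advanced by each `x` (with s3 absorbing); every other symbol self-loops. The accepting set is {s2, s3}.
A 4-state machine:
        x   y  
>  s0   s1  s0 
   s1   s2  s1 
 * s2   s3  s2 
 * s3   s3  s3 
(> = start, * = accepting)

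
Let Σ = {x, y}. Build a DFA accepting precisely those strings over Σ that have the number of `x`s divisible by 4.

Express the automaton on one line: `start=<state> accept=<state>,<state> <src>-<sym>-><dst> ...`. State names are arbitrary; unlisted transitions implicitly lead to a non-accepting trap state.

The only thing that matters is how many `x`s have appeared, reduced mod 4. Use one state per residue: q0 for 0, …, q3 for 3. Reading `x` moves to the next residue; anything else stays put. q0 is accepting.
With 4 states:
        x   y  
>* q0   q1  q0 
   q1   q2  q1 
   q2   q3  q2 
   q3   q0  q3 
(> = start, * = accepting)

start=q0 accept=q0 q0-x->q1 q0-y->q0 q1-x->q2 q1-y->q1 q2-x->q3 q2-y->q2 q3-x->q0 q3-y->q3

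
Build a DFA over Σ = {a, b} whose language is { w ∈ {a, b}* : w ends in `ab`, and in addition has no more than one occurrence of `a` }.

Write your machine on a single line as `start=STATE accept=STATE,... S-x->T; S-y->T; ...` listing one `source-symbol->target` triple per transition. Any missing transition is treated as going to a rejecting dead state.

Handle the two conditions separately and then intersect. One (3 states) tracks how much of the suffix `ab` has currently been matched; the other (3 states) tracks the count of `a`s, saturating at 2. Each combined state is a pair, one component from each; accept when both components accept.
A 7-state machine:
        a   b  
>  q0   q1  q0 
   q1   q2  q3 
   q2   q2  q4 
 * q3   q2  q5 
   q4   q2  q6 
   q5   q2  q5 
   q6   q2  q6 
(> = start, * = accepting)

start=q0; accept=q3; q0-a->q1; q0-b->q0; q1-a->q2; q1-b->q3; q2-a->q2; q2-b->q4; q3-a->q2; q3-b->q5; q4-a->q2; q4-b->q6; q5-a->q2; q5-b->q5; q6-a->q2; q6-b->q6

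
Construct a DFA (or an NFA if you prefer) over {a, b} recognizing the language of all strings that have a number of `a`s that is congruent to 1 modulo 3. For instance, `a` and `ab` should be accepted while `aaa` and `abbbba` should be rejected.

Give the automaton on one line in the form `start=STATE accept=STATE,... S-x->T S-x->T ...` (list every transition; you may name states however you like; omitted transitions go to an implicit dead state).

Keep the running count of `a`s modulo 3: each `a` advances along the cycle S0 → S1 → S2 → S0 while other symbols loop. Accept at S1.
3 states suffice.
        a   b  
>  S0   S1  S0 
 * S1   S2  S1 
   S2   S0  S2 
(> = start, * = accepting)

start=S0 accept=S1 S0-a->S1 S0-b->S0 S1-a->S2 S1-b->S1 S2-a->S0 S2-b->S2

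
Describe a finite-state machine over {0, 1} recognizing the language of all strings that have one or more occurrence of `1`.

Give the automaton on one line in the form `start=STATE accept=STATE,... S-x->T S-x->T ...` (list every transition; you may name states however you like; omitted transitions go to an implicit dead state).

start=A accept=B,C A-0->A A-1->B B-0->B B-1->C C-0->C C-1->C

Count `1`s, saturating at 2: state A means no `1` yet, B means one `1` seen, C means more than one. Each `1` increments (capped at C); other symbols loop. Accept from {B, C}.
With 3 states:
       0  1 
>  A   A  B 
 * B   B  C 
 * C   C  C 
(> = start, * = accepting)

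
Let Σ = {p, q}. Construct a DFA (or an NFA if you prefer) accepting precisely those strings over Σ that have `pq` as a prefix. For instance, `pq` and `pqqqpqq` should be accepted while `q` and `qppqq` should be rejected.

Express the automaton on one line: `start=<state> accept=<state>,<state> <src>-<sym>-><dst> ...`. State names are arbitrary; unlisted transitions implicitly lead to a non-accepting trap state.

start=A accept=C A-p->B A-q->D B-p->D B-q->C C-p->C C-q->C D-p->D D-q->D

Walk along `pq` while the input agrees: from A take `p` to B, and so on. Any deviation drops to the rejecting sink D. Once C is reached the prefix is confirmed and every continuation is accepted.
With 4 states:
       p  q 
>  A   B  D 
   B   D  C 
 * C   C  C 
   D   D  D 
(> = start, * = accepting)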